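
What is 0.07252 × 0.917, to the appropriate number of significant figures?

0.07252 × 0.917 = 0.06650084
Multiplication/division keeps the fewest significant figures: 0.07252 → 4 s.f., 0.917 → 3 s.f.; limit is 3.
Rounded to 3 significant figures: 0.0665.

0.0665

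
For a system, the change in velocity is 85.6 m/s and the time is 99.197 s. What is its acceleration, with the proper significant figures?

0.863 m/s²

acceleration = 85.6 m/s ÷ 99.197 s = 0.862929322459… m/s².
85.6 has 3 significant figures; 99.197 has 5.
Division/multiplication keeps the fewest: 3 significant figures.
Rounded: 0.863 m/s².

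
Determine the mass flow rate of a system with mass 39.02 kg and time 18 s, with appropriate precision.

2.2 kg/s

mass flow rate = 39.02 kg ÷ 18 s = 2.16777777778… kg/s.
39.02 has 4 significant figures; 18 has 2.
Division/multiplication keeps the fewest: 2 significant figures.
Rounded: 2.2 kg/s.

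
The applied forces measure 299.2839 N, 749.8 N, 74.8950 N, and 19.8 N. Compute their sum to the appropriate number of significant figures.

1143.8 N

299.2839 N + 749.8 N + 74.8950 N + 19.8 N = 1143.7789 N.
Addition/subtraction keeps the fewest decimal places: 299.2839 → 4 decimal places, 749.8 → 1 decimal place, 74.8950 → 4 decimal places, 19.8 → 1 decimal place; limit is 1.
Rounded to 1 decimal place: 1143.8 N.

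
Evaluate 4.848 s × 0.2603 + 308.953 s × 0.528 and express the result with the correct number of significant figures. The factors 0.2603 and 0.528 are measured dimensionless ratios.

4.848 × 0.2603 = 1.2619344 → 1.262 s (4 s.f., last digit at the 10^-3 place).
308.953 × 0.528 = 163.127184 → 163 s (3 s.f., last digit at the 10^0 place).
Sum: 164.3891184 s; keep the coarser place, 10^0.
Result: 164 s.

164 s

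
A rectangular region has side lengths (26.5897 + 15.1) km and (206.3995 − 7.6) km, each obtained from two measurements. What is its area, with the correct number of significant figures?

8.29 × 10³ km²

26.5897 + 15.1 = 41.6897, limited to 1 d.p. → 3 s.f.; 206.3995 − 7.6 = 198.7995, limited to 1 d.p. → 4 s.f.
Carrying full precision, 41.6897 × 198.7995 = 8287.89151515; keep min(3, 4) = 3 s.f.
Rounded to 3 significant figures: 8.29 × 10³ km².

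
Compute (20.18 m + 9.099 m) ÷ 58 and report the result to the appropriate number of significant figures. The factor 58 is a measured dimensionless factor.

20.18 m + 9.099 m = 29.279 m; the sum is limited to 2 decimal places (4 s.f.).
Carrying full precision, 29.279 ÷ 58 = 0.504810344828… m; 58 has 2 s.f., so the result keeps min(4, 2) = 2 s.f.
Rounded to 2 significant figures: 0.50 m.

0.50 m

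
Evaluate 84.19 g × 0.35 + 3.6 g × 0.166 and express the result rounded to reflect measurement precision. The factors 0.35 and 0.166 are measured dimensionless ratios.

84.19 × 0.35 = 29.4665 → 29 g (2 s.f., last digit at the 10^0 place).
3.6 × 0.166 = 0.5976 → 0.60 g (2 s.f., last digit at the 10^-2 place).
Sum: 30.0641 g; keep the coarser place, 10^0.
Result: 30. g.

30. g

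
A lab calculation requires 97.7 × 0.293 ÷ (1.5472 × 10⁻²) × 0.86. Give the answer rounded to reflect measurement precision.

97.7 × 0.293 ÷ (1.5472 × 10⁻²) × 0.86 = 1591.16119442…
Multiplication/division keeps the fewest significant figures: 97.7 → 3 s.f., 0.293 → 3 s.f., 1.5472 × 10⁻² → 5 s.f., 0.86 → 2 s.f.; limit is 2.
Rounded to 2 significant figures: 1.6 × 10³.

1.6 × 10³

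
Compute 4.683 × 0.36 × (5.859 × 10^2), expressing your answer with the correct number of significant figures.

4.683 × 0.36 × (5.859 × 10^2) = 987.757092
Multiplication/division keeps the fewest significant figures: 4.683 → 4 s.f., 0.36 → 2 s.f., 5.859 × 10^2 → 4 s.f.; limit is 2.
Rounded to 2 significant figures: 9.9 × 10^2.

9.9 × 10^2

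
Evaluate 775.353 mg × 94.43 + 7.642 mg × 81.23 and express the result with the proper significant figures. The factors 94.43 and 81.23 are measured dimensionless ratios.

775.353 × 94.43 = 73216.58379 → 7.322 × 10^4 mg (4 s.f., last digit at the 10^1 place).
7.642 × 81.23 = 620.75966 → 620.8 mg (4 s.f., last digit at the 10^-1 place).
Sum: 73837.34345 mg; keep the coarser place, 10^1.
Result: 7.384 × 10^4 mg.

7.384 × 10^4 mg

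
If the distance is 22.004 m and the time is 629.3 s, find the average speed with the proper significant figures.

0.03497 m/s

average speed = 22.004 m ÷ 629.3 s = 0.0349658350548… m/s.
22.004 has 5 significant figures; 629.3 has 4.
Division/multiplication keeps the fewest: 4 significant figures.
Rounded: 0.03497 m/s.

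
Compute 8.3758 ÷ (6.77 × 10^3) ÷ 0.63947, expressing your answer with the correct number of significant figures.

0.00193

8.3758 ÷ (6.77 × 10^3) ÷ 0.63947 = 0.00193471703245…
Multiplication/division keeps the fewest significant figures: 8.3758 → 5 s.f., 6.77 × 10^3 → 3 s.f., 0.63947 → 5 s.f.; limit is 3.
Rounded to 3 significant figures: 0.00193.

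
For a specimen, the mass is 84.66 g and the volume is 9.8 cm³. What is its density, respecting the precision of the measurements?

8.6 g/cm³

density = 84.66 g ÷ 9.8 cm³ = 8.6387755102… g/cm³.
84.66 has 4 significant figures; 9.8 has 2.
Division/multiplication keeps the fewest: 2 significant figures.
Rounded: 8.6 g/cm³.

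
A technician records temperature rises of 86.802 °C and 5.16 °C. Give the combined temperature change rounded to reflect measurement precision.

86.802 °C + 5.16 °C = 91.962 °C.
Addition/subtraction keeps the fewest decimal places: 86.802 → 3 decimal places, 5.16 → 2 decimal places; limit is 2.
Rounded to 2 decimal places: 91.96 °C.

91.96 °C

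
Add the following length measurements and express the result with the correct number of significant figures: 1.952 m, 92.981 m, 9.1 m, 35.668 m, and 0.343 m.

1.952 m + 92.981 m + 9.1 m + 35.668 m + 0.343 m = 140.044 m.
Addition/subtraction keeps the fewest decimal places: 1.952 → 3 decimal places, 92.981 → 3 decimal places, 9.1 → 1 decimal place, 35.668 → 3 decimal places, 0.343 → 3 decimal places; limit is 1.
Rounded to 1 decimal place: 140.0 m.

140.0 m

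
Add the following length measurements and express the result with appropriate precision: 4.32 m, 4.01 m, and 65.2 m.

73.5 m

4.32 m + 4.01 m + 65.2 m = 73.53 m.
Addition/subtraction keeps the fewest decimal places: 4.32 → 2 decimal places, 4.01 → 2 decimal places, 65.2 → 1 decimal place; limit is 1.
Rounded to 1 decimal place: 73.5 m.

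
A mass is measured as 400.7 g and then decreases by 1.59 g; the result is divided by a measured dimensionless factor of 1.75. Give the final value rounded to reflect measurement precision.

400.7 g − 1.59 g = 399.11 g; the difference is limited to 1 decimal place (4 s.f.).
Carrying full precision, 399.11 ÷ 1.75 = 228.062857143… g; 1.75 has 3 s.f., so the result keeps min(4, 3) = 3 s.f.
Rounded to 3 significant figures: 228 g.

228 g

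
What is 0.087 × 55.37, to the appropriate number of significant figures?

4.8

0.087 × 55.37 = 4.81719
Multiplication/division keeps the fewest significant figures: 0.087 → 2 s.f., 55.37 → 4 s.f.; limit is 2.
Rounded to 2 significant figures: 4.8.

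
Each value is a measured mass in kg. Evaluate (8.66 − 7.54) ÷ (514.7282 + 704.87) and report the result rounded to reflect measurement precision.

9.18 × 10⁻⁴

8.66 − 7.54 = 1.12, limited to 2 d.p. → 3 s.f.; 514.7282 + 704.87 = 1219.5982, limited to 2 d.p. → 6 s.f.
Carrying full precision, 1.12 ÷ 1219.5982 = 0.000918335235326…; keep min(3, 6) = 3 s.f.
Rounded to 3 significant figures: 9.18 × 10⁻⁴.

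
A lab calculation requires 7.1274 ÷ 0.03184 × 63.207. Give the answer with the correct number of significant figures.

1.415 × 10^4

7.1274 ÷ 0.03184 × 63.207 = 14148.9187123…
Multiplication/division keeps the fewest significant figures: 7.1274 → 5 s.f., 0.03184 → 4 s.f., 63.207 → 5 s.f.; limit is 4.
Rounded to 4 significant figures: 1.415 × 10^4.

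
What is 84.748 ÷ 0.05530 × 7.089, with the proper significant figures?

1.086 × 10^4

84.748 ÷ 0.05530 × 7.089 = 10863.9886438…
Multiplication/division keeps the fewest significant figures: 84.748 → 5 s.f., 0.05530 → 4 s.f., 7.089 → 4 s.f.; limit is 4.
Rounded to 4 significant figures: 1.086 × 10^4.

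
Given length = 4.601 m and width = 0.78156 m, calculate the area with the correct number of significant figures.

area = 4.601 m × 0.78156 m = 3.59595756 m².
4.601 has 4 significant figures; 0.78156 has 5.
Division/multiplication keeps the fewest: 4 significant figures.
Rounded: 3.596 m².

3.596 m²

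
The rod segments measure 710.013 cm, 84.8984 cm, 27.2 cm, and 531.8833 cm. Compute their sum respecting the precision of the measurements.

1354.0 cm

710.013 cm + 84.8984 cm + 27.2 cm + 531.8833 cm = 1353.9947 cm.
Addition/subtraction keeps the fewest decimal places: 710.013 → 3 decimal places, 84.8984 → 4 decimal places, 27.2 → 1 decimal place, 531.8833 → 4 decimal places; limit is 1.
Rounded to 1 decimal place: 1354.0 cm.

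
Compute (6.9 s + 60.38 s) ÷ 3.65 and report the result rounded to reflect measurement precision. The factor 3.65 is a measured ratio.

6.9 s + 60.38 s = 67.28 s; the sum is limited to 1 decimal place (3 s.f.).
Carrying full precision, 67.28 ÷ 3.65 = 18.4328767123… s; 3.65 has 3 s.f., so the result keeps min(3, 3) = 3 s.f.
Rounded to 3 significant figures: 18.4 s.

18.4 s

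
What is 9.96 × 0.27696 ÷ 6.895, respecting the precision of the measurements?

9.96 × 0.27696 ÷ 6.895 = 0.400075649021…
Multiplication/division keeps the fewest significant figures: 9.96 → 3 s.f., 0.27696 → 5 s.f., 6.895 → 4 s.f.; limit is 3.
Rounded to 3 significant figures: 0.400.

0.400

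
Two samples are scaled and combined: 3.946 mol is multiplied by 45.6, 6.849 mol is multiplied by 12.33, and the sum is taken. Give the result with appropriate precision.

3.946 × 45.6 = 179.9376 → 1.80 × 10^2 mol (3 s.f., last digit at the 10^0 place).
6.849 × 12.33 = 84.44817 → 84.45 mol (4 s.f., last digit at the 10^-2 place).
Sum: 264.38577 mol; keep the coarser place, 10^0.
Result: 2.64 × 10^2 mol.

2.64 × 10^2 mol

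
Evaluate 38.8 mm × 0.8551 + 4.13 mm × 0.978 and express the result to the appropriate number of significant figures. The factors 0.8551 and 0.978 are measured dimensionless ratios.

37.2 mm

38.8 × 0.8551 = 33.17788 → 33.2 mm (3 s.f., last digit at the 10^-1 place).
4.13 × 0.978 = 4.03914 → 4.04 mm (3 s.f., last digit at the 10^-2 place).
Sum: 37.21702 mm; keep the coarser place, 10^-1.
Result: 37.2 mm.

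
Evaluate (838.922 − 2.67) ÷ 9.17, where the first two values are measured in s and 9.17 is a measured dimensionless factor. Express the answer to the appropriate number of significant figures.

838.922 s − 2.67 s = 836.252 s; the difference is limited to 2 decimal places (5 s.f.).
Carrying full precision, 836.252 ÷ 9.17 = 91.1943293348… s; 9.17 has 3 s.f., so the result keeps min(5, 3) = 3 s.f.
Rounded to 3 significant figures: 91.2 s.

91.2 s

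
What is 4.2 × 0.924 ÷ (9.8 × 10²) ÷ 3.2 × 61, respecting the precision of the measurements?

0.075

4.2 × 0.924 ÷ (9.8 × 10²) ÷ 3.2 × 61 = 0.0754875
Multiplication/division keeps the fewest significant figures: 4.2 → 2 s.f., 0.924 → 3 s.f., 9.8 × 10² → 2 s.f., 3.2 → 2 s.f., 61 → 2 s.f.; limit is 2.
Rounded to 2 significant figures: 0.075.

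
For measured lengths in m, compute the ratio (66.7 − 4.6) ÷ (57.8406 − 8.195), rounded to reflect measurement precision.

66.7 − 4.6 = 62.1, limited to 1 d.p. → 3 s.f.; 57.8406 − 8.195 = 49.6456, limited to 3 d.p. → 5 s.f.
Carrying full precision, 62.1 ÷ 49.6456 = 1.25086613919…; keep min(3, 5) = 3 s.f.
Rounded to 3 significant figures: 1.25.

1.25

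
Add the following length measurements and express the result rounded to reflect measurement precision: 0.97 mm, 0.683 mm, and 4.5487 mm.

0.97 mm + 0.683 mm + 4.5487 mm = 6.2017 mm.
Addition/subtraction keeps the fewest decimal places: 0.97 → 2 decimal places, 0.683 → 3 decimal places, 4.5487 → 4 decimal places; limit is 2.
Rounded to 2 decimal places: 6.20 mm.

6.20 mm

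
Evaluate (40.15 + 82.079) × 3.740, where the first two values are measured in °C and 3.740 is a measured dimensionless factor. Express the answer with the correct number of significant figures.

457.1 °C

40.15 °C + 82.079 °C = 122.229 °C; the sum is limited to 2 decimal places (5 s.f.).
Carrying full precision, 122.229 × 3.740 = 457.13646 °C; 3.740 has 4 s.f., so the result keeps min(5, 4) = 4 s.f.
Rounded to 4 significant figures: 457.1 °C.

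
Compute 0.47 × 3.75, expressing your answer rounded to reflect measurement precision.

0.47 × 3.75 = 1.7625
Multiplication/division keeps the fewest significant figures: 0.47 → 2 s.f., 3.75 → 3 s.f.; limit is 2.
Rounded to 2 significant figures: 1.8.

1.8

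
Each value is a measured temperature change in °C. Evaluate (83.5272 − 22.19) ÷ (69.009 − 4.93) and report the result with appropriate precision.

0.9572

83.5272 − 22.19 = 61.3372, limited to 2 d.p. → 4 s.f.; 69.009 − 4.93 = 64.079, limited to 2 d.p. → 4 s.f.
Carrying full precision, 61.3372 ÷ 64.079 = 0.957212191201…; keep min(4, 4) = 4 s.f.
Rounded to 4 significant figures: 0.9572.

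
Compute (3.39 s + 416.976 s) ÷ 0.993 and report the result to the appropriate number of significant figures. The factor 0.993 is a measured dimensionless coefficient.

423 s

3.39 s + 416.976 s = 420.366 s; the sum is limited to 2 decimal places (5 s.f.).
Carrying full precision, 420.366 ÷ 0.993 = 423.329305136… s; 0.993 has 3 s.f., so the result keeps min(5, 3) = 3 s.f.
Rounded to 3 significant figures: 423 s.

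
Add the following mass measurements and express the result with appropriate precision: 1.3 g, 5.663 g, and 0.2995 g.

7.3 g

1.3 g + 5.663 g + 0.2995 g = 7.2625 g.
Addition/subtraction keeps the fewest decimal places: 1.3 → 1 decimal place, 5.663 → 3 decimal places, 0.2995 → 4 decimal places; limit is 1.
Rounded to 1 decimal place: 7.3 g.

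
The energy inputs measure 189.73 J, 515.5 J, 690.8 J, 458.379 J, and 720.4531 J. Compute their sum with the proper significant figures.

189.73 J + 515.5 J + 690.8 J + 458.379 J + 720.4531 J = 2574.8621 J.
Addition/subtraction keeps the fewest decimal places: 189.73 → 2 decimal places, 515.5 → 1 decimal place, 690.8 → 1 decimal place, 458.379 → 3 decimal places, 720.4531 → 4 decimal places; limit is 1.
Rounded to 1 decimal place: 2574.9 J.

2574.9 J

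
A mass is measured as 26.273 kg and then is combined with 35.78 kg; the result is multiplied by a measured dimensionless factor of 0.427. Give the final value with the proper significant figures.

26.273 kg + 35.78 kg = 62.053 kg; the sum is limited to 2 decimal places (4 s.f.).
Carrying full precision, 62.053 × 0.427 = 26.496631 kg; 0.427 has 3 s.f., so the result keeps min(4, 3) = 3 s.f.
Rounded to 3 significant figures: 26.5 kg.

26.5 kg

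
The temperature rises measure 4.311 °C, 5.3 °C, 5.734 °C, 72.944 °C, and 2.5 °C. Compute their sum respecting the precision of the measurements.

4.311 °C + 5.3 °C + 5.734 °C + 72.944 °C + 2.5 °C = 90.789 °C.
Addition/subtraction keeps the fewest decimal places: 4.311 → 3 decimal places, 5.3 → 1 decimal place, 5.734 → 3 decimal places, 72.944 → 3 decimal places, 2.5 → 1 decimal place; limit is 1.
Rounded to 1 decimal place: 90.8 °C.

90.8 °C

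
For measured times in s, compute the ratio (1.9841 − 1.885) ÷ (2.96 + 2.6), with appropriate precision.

0.018

1.9841 − 1.885 = 0.0991, limited to 3 d.p. → 2 s.f.; 2.96 + 2.6 = 5.56, limited to 1 d.p. → 2 s.f.
Carrying full precision, 0.0991 ÷ 5.56 = 0.0178237410072…; keep min(2, 2) = 2 s.f.
Rounded to 2 significant figures: 0.018.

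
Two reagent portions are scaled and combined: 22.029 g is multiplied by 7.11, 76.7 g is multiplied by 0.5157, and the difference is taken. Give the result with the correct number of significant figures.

22.029 × 7.11 = 156.62619 → 157 g (3 s.f., last digit at the 10^0 place).
76.7 × 0.5157 = 39.55419 → 39.6 g (3 s.f., last digit at the 10^-1 place).
Difference: 117.072 g; keep the coarser place, 10^0.
Result: 117 g.

117 g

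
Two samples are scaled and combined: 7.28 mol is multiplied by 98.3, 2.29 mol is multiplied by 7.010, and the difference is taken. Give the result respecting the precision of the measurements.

7.28 × 98.3 = 715.624 → 716 mol (3 s.f., last digit at the 10^0 place).
2.29 × 7.010 = 16.0529 → 16.1 mol (3 s.f., last digit at the 10^-1 place).
Difference: 699.5711 mol; keep the coarser place, 10^0.
Result: 7.00 × 10² mol.

7.00 × 10² mol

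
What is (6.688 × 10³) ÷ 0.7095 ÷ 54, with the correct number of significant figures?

(6.688 × 10³) ÷ 0.7095 ÷ 54 = 174.562159058…
Multiplication/division keeps the fewest significant figures: 6.688 × 10³ → 4 s.f., 0.7095 → 4 s.f., 54 → 2 s.f.; limit is 2.
Rounded to 2 significant figures: 1.7 × 10².

1.7 × 10²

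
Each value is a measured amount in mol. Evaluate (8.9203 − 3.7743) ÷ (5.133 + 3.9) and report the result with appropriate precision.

8.9203 − 3.7743 = 5.1460, limited to 4 d.p. → 5 s.f.; 5.133 + 3.9 = 9.033, limited to 1 d.p. → 2 s.f.
Carrying full precision, 5.1460 ÷ 9.033 = 0.56968891841…; keep min(5, 2) = 2 s.f.
Rounded to 2 significant figures: 5.7 × 10^-1.

5.7 × 10^-1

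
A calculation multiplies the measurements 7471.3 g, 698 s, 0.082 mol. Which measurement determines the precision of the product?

0.082 mol

7471.3 g → 5 s.f.; 698 s → 3 s.f.; 0.082 mol → 2 s.f.
The fewest is 2 significant figures, from 0.082 mol.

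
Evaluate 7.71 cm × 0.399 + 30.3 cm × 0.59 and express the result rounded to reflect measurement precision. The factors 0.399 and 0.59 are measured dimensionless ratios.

21 cm

7.71 × 0.399 = 3.07629 → 3.08 cm (3 s.f., last digit at the 10^-2 place).
30.3 × 0.59 = 17.877 → 18 cm (2 s.f., last digit at the 10^0 place).
Sum: 20.95329 cm; keep the coarser place, 10^0.
Result: 21 cm.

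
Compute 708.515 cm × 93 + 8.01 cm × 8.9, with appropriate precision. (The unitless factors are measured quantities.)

6.6 × 10^4 cm

708.515 × 93 = 65891.895 → 6.6 × 10^4 cm (2 s.f., last digit at the 10^3 place).
8.01 × 8.9 = 71.289 → 71 cm (2 s.f., last digit at the 10^0 place).
Sum: 65963.184 cm; keep the coarser place, 10^3.
Result: 6.6 × 10^4 cm.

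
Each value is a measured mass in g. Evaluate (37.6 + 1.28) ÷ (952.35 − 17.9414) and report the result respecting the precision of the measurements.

37.6 + 1.28 = 38.88, limited to 1 d.p. → 3 s.f.; 952.35 − 17.9414 = 934.4086, limited to 2 d.p. → 5 s.f.
Carrying full precision, 38.88 ÷ 934.4086 = 0.0416092060797…; keep min(3, 5) = 3 s.f.
Rounded to 3 significant figures: 0.0416.

0.0416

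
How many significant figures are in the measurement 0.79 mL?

0.79: leading zeros are not significant.

2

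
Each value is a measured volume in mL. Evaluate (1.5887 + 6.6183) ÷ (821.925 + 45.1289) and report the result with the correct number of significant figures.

0.0094654

1.5887 + 6.6183 = 8.2070, limited to 4 d.p. → 5 s.f.; 821.925 + 45.1289 = 867.0539, limited to 3 d.p. → 6 s.f.
Carrying full precision, 8.2070 ÷ 867.0539 = 0.00946538617726…; keep min(5, 6) = 5 s.f.
Rounded to 5 significant figures: 0.0094654.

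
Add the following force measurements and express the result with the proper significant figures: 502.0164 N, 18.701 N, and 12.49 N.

502.0164 N + 18.701 N + 12.49 N = 533.2074 N.
Addition/subtraction keeps the fewest decimal places: 502.0164 → 4 decimal places, 18.701 → 3 decimal places, 12.49 → 2 decimal places; limit is 2.
Rounded to 2 decimal places: 5.3321 × 10² N.

5.3321 × 10² N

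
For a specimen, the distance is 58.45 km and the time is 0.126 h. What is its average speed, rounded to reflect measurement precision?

464 km/h

average speed = 58.45 km ÷ 0.126 h = 463.888888889… km/h.
58.45 has 4 significant figures; 0.126 has 3.
Division/multiplication keeps the fewest: 3 significant figures.
Rounded: 464 km/h.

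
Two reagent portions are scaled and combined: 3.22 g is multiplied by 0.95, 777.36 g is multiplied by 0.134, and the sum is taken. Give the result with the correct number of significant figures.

107 g

3.22 × 0.95 = 3.059 → 3.1 g (2 s.f., last digit at the 10^-1 place).
777.36 × 0.134 = 104.16624 → 104 g (3 s.f., last digit at the 10^0 place).
Sum: 107.22524 g; keep the coarser place, 10^0.
Result: 107 g.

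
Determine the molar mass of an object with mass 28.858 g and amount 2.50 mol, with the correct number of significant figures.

molar mass = 28.858 g ÷ 2.50 mol = 11.5432 g/mol.
28.858 has 5 significant figures; 2.50 has 3.
Division/multiplication keeps the fewest: 3 significant figures.
Rounded: 11.5 g/mol.

11.5 g/mol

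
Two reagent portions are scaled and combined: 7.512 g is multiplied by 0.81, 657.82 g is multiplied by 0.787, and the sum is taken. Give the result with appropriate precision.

524 g

7.512 × 0.81 = 6.08472 → 6.1 g (2 s.f., last digit at the 10^-1 place).
657.82 × 0.787 = 517.70434 → 518 g (3 s.f., last digit at the 10^0 place).
Sum: 523.78906 g; keep the coarser place, 10^0.
Result: 524 g.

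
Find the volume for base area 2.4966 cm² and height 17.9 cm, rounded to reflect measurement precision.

44.7 cm³

volume = 2.4966 cm² × 17.9 cm = 44.68914 cm³.
2.4966 has 5 significant figures; 17.9 has 3.
Division/multiplication keeps the fewest: 3 significant figures.
Rounded: 44.7 cm³.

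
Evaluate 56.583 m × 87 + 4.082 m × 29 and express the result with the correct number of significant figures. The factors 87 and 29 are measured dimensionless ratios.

56.583 × 87 = 4922.721 → 4.9 × 10^3 m (2 s.f., last digit at the 10^2 place).
4.082 × 29 = 118.378 → 1.2 × 10^2 m (2 s.f., last digit at the 10^1 place).
Sum: 5041.099 m; keep the coarser place, 10^2.
Result: 5.0 × 10^3 m.

5.0 × 10^3 m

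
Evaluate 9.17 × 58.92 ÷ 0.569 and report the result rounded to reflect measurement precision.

9.50 × 10²

9.17 × 58.92 ÷ 0.569 = 949.5543058…
Multiplication/division keeps the fewest significant figures: 9.17 → 3 s.f., 58.92 → 4 s.f., 0.569 → 3 s.f.; limit is 3.
Rounded to 3 significant figures: 9.50 × 10².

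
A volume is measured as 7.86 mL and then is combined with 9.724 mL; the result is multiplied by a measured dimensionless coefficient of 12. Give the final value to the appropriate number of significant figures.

2.1 × 10^2 mL

7.86 mL + 9.724 mL = 17.584 mL; the sum is limited to 2 decimal places (4 s.f.).
Carrying full precision, 17.584 × 12 = 211.008 mL; 12 has 2 s.f., so the result keeps min(4, 2) = 2 s.f.
Rounded to 2 significant figures: 2.1 × 10^2 mL.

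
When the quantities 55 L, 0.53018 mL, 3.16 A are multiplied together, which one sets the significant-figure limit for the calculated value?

55 L

55 L → 2 s.f.; 0.53018 mL → 5 s.f.; 3.16 A → 3 s.f.
The fewest is 2 significant figures, from 55 L.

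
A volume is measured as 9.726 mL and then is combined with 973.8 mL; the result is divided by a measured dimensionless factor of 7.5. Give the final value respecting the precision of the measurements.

9.726 mL + 973.8 mL = 983.526 mL; the sum is limited to 1 decimal place (4 s.f.).
Carrying full precision, 983.526 ÷ 7.5 = 131.1368 mL; 7.5 has 2 s.f., so the result keeps min(4, 2) = 2 s.f.
Rounded to 2 significant figures: 1.3 × 10² mL.

1.3 × 10² mL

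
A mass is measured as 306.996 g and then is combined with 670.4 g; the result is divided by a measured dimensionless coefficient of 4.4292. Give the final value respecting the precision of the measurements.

220.7 g

306.996 g + 670.4 g = 977.396 g; the sum is limited to 1 decimal place (4 s.f.).
Carrying full precision, 977.396 ÷ 4.4292 = 220.671001535… g; 4.4292 has 5 s.f., so the result keeps min(4, 5) = 4 s.f.
Rounded to 4 significant figures: 220.7 g.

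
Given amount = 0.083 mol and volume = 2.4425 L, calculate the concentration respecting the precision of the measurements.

concentration = 0.083 mol ÷ 2.4425 L = 0.0339815762538… mol/L.
0.083 has 2 significant figures; 2.4425 has 5.
Division/multiplication keeps the fewest: 2 significant figures.
Rounded: 0.034 mol/L.

0.034 mol/L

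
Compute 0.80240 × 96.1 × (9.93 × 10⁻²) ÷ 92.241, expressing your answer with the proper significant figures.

0.80240 × 96.1 × (9.93 × 10⁻²) ÷ 92.241 = 0.0830117469672…
Multiplication/division keeps the fewest significant figures: 0.80240 → 5 s.f., 96.1 → 3 s.f., 9.93 × 10⁻² → 3 s.f., 92.241 → 5 s.f.; limit is 3.
Rounded to 3 significant figures: 0.0830.

0.0830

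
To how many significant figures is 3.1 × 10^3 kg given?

2

3.1 × 10^3: in scientific notation every digit of the coefficient is significant.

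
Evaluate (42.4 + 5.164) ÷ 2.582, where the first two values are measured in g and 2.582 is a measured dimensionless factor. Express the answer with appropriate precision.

18.4 g

42.4 g + 5.164 g = 47.564 g; the sum is limited to 1 decimal place (3 s.f.).
Carrying full precision, 47.564 ÷ 2.582 = 18.4213787761… g; 2.582 has 4 s.f., so the result keeps min(3, 4) = 3 s.f.
Rounded to 3 significant figures: 18.4 g.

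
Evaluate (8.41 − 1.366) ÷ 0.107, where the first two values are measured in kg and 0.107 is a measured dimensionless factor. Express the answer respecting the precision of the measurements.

8.41 kg − 1.366 kg = 7.044 kg; the difference is limited to 2 decimal places (3 s.f.).
Carrying full precision, 7.044 ÷ 0.107 = 65.8317757009… kg; 0.107 has 3 s.f., so the result keeps min(3, 3) = 3 s.f.
Rounded to 3 significant figures: 65.8 kg.

65.8 kg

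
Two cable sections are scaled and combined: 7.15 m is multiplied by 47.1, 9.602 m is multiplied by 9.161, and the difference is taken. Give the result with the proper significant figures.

249 m

7.15 × 47.1 = 336.765 → 337 m (3 s.f., last digit at the 10^0 place).
9.602 × 9.161 = 87.963922 → 87.96 m (4 s.f., last digit at the 10^-2 place).
Difference: 248.801078 m; keep the coarser place, 10^0.
Result: 249 m.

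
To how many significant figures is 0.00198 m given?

0.00198: leading zeros are not significant.

3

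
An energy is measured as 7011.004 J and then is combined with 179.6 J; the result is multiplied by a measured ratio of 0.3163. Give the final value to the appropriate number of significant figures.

7011.004 J + 179.6 J = 7190.604 J; the sum is limited to 1 decimal place (5 s.f.).
Carrying full precision, 7190.604 × 0.3163 = 2274.3880452 J; 0.3163 has 4 s.f., so the result keeps min(5, 4) = 4 s.f.
Rounded to 4 significant figures: 2274 J.

2274 J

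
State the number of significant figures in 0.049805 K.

0.049805: leading zeros are not significant; zeros between nonzero digits are significant.

5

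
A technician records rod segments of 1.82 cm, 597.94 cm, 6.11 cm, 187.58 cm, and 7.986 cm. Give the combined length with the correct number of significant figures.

1.82 cm + 597.94 cm + 6.11 cm + 187.58 cm + 7.986 cm = 801.436 cm.
Addition/subtraction keeps the fewest decimal places: 1.82 → 2 decimal places, 597.94 → 2 decimal places, 6.11 → 2 decimal places, 187.58 → 2 decimal places, 7.986 → 3 decimal places; limit is 2.
Rounded to 2 decimal places: 8.0144 × 10² cm.

8.0144 × 10² cm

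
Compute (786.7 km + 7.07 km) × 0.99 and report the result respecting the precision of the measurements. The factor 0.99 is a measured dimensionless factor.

786.7 km + 7.07 km = 793.77 km; the sum is limited to 1 decimal place (4 s.f.).
Carrying full precision, 793.77 × 0.99 = 785.8323 km; 0.99 has 2 s.f., so the result keeps min(4, 2) = 2 s.f.
Rounded to 2 significant figures: 7.9 × 10² km.

7.9 × 10² km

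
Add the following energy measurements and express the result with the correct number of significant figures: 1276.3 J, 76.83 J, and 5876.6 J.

7229.7 J

1276.3 J + 76.83 J + 5876.6 J = 7229.73 J.
Addition/subtraction keeps the fewest decimal places: 1276.3 → 1 decimal place, 76.83 → 2 decimal places, 5876.6 → 1 decimal place; limit is 1.
Rounded to 1 decimal place: 7229.7 J.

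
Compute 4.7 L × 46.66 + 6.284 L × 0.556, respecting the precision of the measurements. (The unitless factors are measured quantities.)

4.7 × 46.66 = 219.302 → 2.2 × 10² L (2 s.f., last digit at the 10^1 place).
6.284 × 0.556 = 3.493904 → 3.49 L (3 s.f., last digit at the 10^-2 place).
Sum: 222.795904 L; keep the coarser place, 10^1.
Result: 2.2 × 10² L.

2.2 × 10² L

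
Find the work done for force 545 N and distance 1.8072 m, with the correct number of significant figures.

work done = 545 N × 1.8072 m = 984.924 J.
545 has 3 significant figures; 1.8072 has 5.
Division/multiplication keeps the fewest: 3 significant figures.
Rounded: 985 J.

985 J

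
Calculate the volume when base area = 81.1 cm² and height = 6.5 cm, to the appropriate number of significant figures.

5.3 × 10^2 cm³

volume = 81.1 cm² × 6.5 cm = 527.15 cm³.
81.1 has 3 significant figures; 6.5 has 2.
Division/multiplication keeps the fewest: 2 significant figures.
Rounded: 5.3 × 10^2 cm³.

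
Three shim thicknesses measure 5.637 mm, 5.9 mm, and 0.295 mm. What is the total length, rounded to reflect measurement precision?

11.8 mm

5.637 mm + 5.9 mm + 0.295 mm = 11.832 mm.
Addition/subtraction keeps the fewest decimal places: 5.637 → 3 decimal places, 5.9 → 1 decimal place, 0.295 → 3 decimal places; limit is 1.
Rounded to 1 decimal place: 11.8 mm.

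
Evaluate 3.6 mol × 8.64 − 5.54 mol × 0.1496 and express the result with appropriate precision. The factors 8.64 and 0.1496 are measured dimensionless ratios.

3.6 × 8.64 = 31.104 → 31 mol (2 s.f., last digit at the 10^0 place).
5.54 × 0.1496 = 0.828784 → 0.829 mol (3 s.f., last digit at the 10^-3 place).
Difference: 30.275216 mol; keep the coarser place, 10^0.
Result: 30. mol.

30. mol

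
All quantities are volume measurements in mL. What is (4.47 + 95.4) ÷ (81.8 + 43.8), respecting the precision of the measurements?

0.795

4.47 + 95.4 = 99.87, limited to 1 d.p. → 3 s.f.; 81.8 + 43.8 = 125.6, limited to 1 d.p. → 4 s.f.
Carrying full precision, 99.87 ÷ 125.6 = 0.795143312102…; keep min(3, 4) = 3 s.f.
Rounded to 3 significant figures: 0.795.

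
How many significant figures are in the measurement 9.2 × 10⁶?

2

9.2 × 10⁶: in scientific notation every digit of the coefficient is significant.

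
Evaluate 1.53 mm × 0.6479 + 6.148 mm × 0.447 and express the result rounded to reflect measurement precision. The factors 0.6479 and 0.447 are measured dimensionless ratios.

1.53 × 0.6479 = 0.991287 → 0.991 mm (3 s.f., last digit at the 10^-3 place).
6.148 × 0.447 = 2.748156 → 2.75 mm (3 s.f., last digit at the 10^-2 place).
Sum: 3.739443 mm; keep the coarser place, 10^-2.
Result: 3.74 mm.

3.74 mm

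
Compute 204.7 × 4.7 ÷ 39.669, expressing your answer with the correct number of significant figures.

204.7 × 4.7 ÷ 39.669 = 24.2529431042…
Multiplication/division keeps the fewest significant figures: 204.7 → 4 s.f., 4.7 → 2 s.f., 39.669 → 5 s.f.; limit is 2.
Rounded to 2 significant figures: 24.

24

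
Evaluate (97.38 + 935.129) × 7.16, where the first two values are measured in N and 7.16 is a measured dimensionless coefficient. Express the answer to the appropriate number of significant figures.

97.38 N + 935.129 N = 1032.509 N; the sum is limited to 2 decimal places (6 s.f.).
Carrying full precision, 1032.509 × 7.16 = 7392.76444 N; 7.16 has 3 s.f., so the result keeps min(6, 3) = 3 s.f.
Rounded to 3 significant figures: 7.39 × 10^3 N.

7.39 × 10^3 N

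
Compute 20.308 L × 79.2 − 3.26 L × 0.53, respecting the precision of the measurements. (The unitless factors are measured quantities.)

20.308 × 79.2 = 1608.3936 → 1.61 × 10^3 L (3 s.f., last digit at the 10^1 place).
3.26 × 0.53 = 1.7278 → 1.7 L (2 s.f., last digit at the 10^-1 place).
Difference: 1606.6658 L; keep the coarser place, 10^1.
Result: 1.61 × 10^3 L.

1.61 × 10^3 L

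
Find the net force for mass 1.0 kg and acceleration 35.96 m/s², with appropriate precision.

net force = 1.0 kg × 35.96 m/s² = 35.96 N.
1.0 has 2 significant figures; 35.96 has 4.
Division/multiplication keeps the fewest: 2 significant figures.
Rounded: 36 N.

36 N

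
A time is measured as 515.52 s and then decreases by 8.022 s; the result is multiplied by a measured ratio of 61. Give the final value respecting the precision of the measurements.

3.1 × 10⁴ s

515.52 s − 8.022 s = 507.498 s; the difference is limited to 2 decimal places (5 s.f.).
Carrying full precision, 507.498 × 61 = 30957.378 s; 61 has 2 s.f., so the result keeps min(5, 2) = 2 s.f.
Rounded to 2 significant figures: 3.1 × 10⁴ s.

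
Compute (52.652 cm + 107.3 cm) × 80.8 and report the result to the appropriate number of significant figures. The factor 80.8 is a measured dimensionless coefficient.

52.652 cm + 107.3 cm = 159.952 cm; the sum is limited to 1 decimal place (4 s.f.).
Carrying full precision, 159.952 × 80.8 = 12924.1216 cm; 80.8 has 3 s.f., so the result keeps min(4, 3) = 3 s.f.
Rounded to 3 significant figures: 1.29 × 10⁴ cm.

1.29 × 10⁴ cm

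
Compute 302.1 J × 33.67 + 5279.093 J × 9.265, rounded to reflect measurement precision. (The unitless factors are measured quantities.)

302.1 × 33.67 = 10171.707 → 1.017 × 10⁴ J (4 s.f., last digit at the 10^1 place).
5279.093 × 9.265 = 48910.796645 → 4.891 × 10⁴ J (4 s.f., last digit at the 10^1 place).
Sum: 59082.503645 J; keep the coarser place, 10^1.
Result: 5.908 × 10⁴ J.

5.908 × 10⁴ J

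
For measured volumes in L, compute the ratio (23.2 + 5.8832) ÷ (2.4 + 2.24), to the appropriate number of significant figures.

6.3

23.2 + 5.8832 = 29.0832, limited to 1 d.p. → 3 s.f.; 2.4 + 2.24 = 4.64, limited to 1 d.p. → 2 s.f.
Carrying full precision, 29.0832 ÷ 4.64 = 6.26793103448…; keep min(3, 2) = 2 s.f.
Rounded to 2 significant figures: 6.3.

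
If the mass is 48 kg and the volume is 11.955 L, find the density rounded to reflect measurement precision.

density = 48 kg ÷ 11.955 L = 4.01505646173… kg/L.
48 has 2 significant figures; 11.955 has 5.
Division/multiplication keeps the fewest: 2 significant figures.
Rounded: 4.0 kg/L.

4.0 kg/L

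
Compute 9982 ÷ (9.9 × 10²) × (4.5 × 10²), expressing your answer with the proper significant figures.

9982 ÷ (9.9 × 10²) × (4.5 × 10²) = 4537.27272727…
Multiplication/division keeps the fewest significant figures: 9982 → 4 s.f., 9.9 × 10² → 2 s.f., 4.5 × 10² → 2 s.f.; limit is 2.
Rounded to 2 significant figures: 4.5 × 10³.

4.5 × 10³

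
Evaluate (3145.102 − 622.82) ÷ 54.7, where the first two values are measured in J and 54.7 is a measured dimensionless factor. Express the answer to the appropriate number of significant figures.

46.1 J

3145.102 J − 622.82 J = 2522.282 J; the difference is limited to 2 decimal places (6 s.f.).
Carrying full precision, 2522.282 ÷ 54.7 = 46.1111882998… J; 54.7 has 3 s.f., so the result keeps min(6, 3) = 3 s.f.
Rounded to 3 significant figures: 46.1 J.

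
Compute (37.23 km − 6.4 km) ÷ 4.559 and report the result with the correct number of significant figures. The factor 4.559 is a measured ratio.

6.76 km

37.23 km − 6.4 km = 30.83 km; the difference is limited to 1 decimal place (3 s.f.).
Carrying full precision, 30.83 ÷ 4.559 = 6.76244790524… km; 4.559 has 4 s.f., so the result keeps min(3, 4) = 3 s.f.
Rounded to 3 significant figures: 6.76 km.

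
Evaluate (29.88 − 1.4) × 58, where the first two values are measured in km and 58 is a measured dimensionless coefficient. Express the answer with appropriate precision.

29.88 km − 1.4 km = 28.48 km; the difference is limited to 1 decimal place (3 s.f.).
Carrying full precision, 28.48 × 58 = 1651.84 km; 58 has 2 s.f., so the result keeps min(3, 2) = 2 s.f.
Rounded to 2 significant figures: 1.7 × 10^3 km.

1.7 × 10^3 km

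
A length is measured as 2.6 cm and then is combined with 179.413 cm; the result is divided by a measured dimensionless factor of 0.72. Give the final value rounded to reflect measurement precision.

2.5 × 10² cm

2.6 cm + 179.413 cm = 182.013 cm; the sum is limited to 1 decimal place (4 s.f.).
Carrying full precision, 182.013 ÷ 0.72 = 252.795833333… cm; 0.72 has 2 s.f., so the result keeps min(4, 2) = 2 s.f.
Rounded to 2 significant figures: 2.5 × 10² cm.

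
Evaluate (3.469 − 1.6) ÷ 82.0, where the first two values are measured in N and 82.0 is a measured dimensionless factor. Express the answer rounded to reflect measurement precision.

3.469 N − 1.6 N = 1.869 N; the difference is limited to 1 decimal place (2 s.f.).
Carrying full precision, 1.869 ÷ 82.0 = 0.0227926829268… N; 82.0 has 3 s.f., so the result keeps min(2, 3) = 2 s.f.
Rounded to 2 significant figures: 0.023 N.

0.023 N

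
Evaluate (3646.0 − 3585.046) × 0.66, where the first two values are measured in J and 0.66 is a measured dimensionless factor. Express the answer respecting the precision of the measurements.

40. J

3646.0 J − 3585.046 J = 60.954 J; the difference is limited to 1 decimal place (3 s.f.).
Carrying full precision, 60.954 × 0.66 = 40.22964 J; 0.66 has 2 s.f., so the result keeps min(3, 2) = 2 s.f.
Rounded to 2 significant figures: 40. J.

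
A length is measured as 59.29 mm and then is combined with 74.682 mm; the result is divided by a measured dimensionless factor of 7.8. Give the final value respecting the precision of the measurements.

59.29 mm + 74.682 mm = 133.972 mm; the sum is limited to 2 decimal places (5 s.f.).
Carrying full precision, 133.972 ÷ 7.8 = 17.1758974359… mm; 7.8 has 2 s.f., so the result keeps min(5, 2) = 2 s.f.
Rounded to 2 significant figures: 17 mm.

17 mm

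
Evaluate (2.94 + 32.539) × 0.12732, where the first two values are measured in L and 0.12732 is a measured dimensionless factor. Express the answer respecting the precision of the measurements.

2.94 L + 32.539 L = 35.479 L; the sum is limited to 2 decimal places (4 s.f.).
Carrying full precision, 35.479 × 0.12732 = 4.51718628 L; 0.12732 has 5 s.f., so the result keeps min(4, 5) = 4 s.f.
Rounded to 4 significant figures: 4.517 L.

4.517 L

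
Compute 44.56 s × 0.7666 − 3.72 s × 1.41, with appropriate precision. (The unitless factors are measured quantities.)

44.56 × 0.7666 = 34.159696 → 34.16 s (4 s.f., last digit at the 10^-2 place).
3.72 × 1.41 = 5.2452 → 5.25 s (3 s.f., last digit at the 10^-2 place).
Difference: 28.914496 s; keep the coarser place, 10^-2.
Result: 28.91 s.

28.91 s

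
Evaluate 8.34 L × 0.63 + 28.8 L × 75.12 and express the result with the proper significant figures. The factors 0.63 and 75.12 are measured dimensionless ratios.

8.34 × 0.63 = 5.2542 → 5.3 L (2 s.f., last digit at the 10^-1 place).
28.8 × 75.12 = 2163.456 → 2.16 × 10³ L (3 s.f., last digit at the 10^1 place).
Sum: 2168.7102 L; keep the coarser place, 10^1.
Result: 2.17 × 10³ L.

2.17 × 10³ L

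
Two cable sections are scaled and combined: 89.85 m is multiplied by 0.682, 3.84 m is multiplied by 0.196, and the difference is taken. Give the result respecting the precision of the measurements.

60.5 m

89.85 × 0.682 = 61.2777 → 61.3 m (3 s.f., last digit at the 10^-1 place).
3.84 × 0.196 = 0.75264 → 0.753 m (3 s.f., last digit at the 10^-3 place).
Difference: 60.52506 m; keep the coarser place, 10^-1.
Result: 60.5 m.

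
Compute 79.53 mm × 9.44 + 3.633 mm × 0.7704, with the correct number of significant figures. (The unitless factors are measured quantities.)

754 mm

79.53 × 9.44 = 750.7632 → 751 mm (3 s.f., last digit at the 10^0 place).
3.633 × 0.7704 = 2.7988632 → 2.799 mm (4 s.f., last digit at the 10^-3 place).
Sum: 753.5620632 mm; keep the coarser place, 10^0.
Result: 754 mm.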